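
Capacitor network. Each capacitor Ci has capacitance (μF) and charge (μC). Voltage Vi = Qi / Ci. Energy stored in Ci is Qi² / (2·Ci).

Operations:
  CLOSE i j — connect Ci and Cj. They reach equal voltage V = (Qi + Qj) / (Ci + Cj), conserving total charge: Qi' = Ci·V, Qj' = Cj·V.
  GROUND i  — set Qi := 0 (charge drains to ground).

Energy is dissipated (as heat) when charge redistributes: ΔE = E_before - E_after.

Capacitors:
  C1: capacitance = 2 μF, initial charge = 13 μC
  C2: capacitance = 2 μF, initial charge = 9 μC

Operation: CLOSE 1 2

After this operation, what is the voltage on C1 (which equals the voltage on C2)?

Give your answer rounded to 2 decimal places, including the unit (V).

Initial: C1(2μF, Q=13μC, V=6.50V), C2(2μF, Q=9μC, V=4.50V)
Op 1: CLOSE 1-2: Q_total=22.00, C_total=4.00, V=5.50; Q1=11.00, Q2=11.00; dissipated=2.000

Answer: 5.50 V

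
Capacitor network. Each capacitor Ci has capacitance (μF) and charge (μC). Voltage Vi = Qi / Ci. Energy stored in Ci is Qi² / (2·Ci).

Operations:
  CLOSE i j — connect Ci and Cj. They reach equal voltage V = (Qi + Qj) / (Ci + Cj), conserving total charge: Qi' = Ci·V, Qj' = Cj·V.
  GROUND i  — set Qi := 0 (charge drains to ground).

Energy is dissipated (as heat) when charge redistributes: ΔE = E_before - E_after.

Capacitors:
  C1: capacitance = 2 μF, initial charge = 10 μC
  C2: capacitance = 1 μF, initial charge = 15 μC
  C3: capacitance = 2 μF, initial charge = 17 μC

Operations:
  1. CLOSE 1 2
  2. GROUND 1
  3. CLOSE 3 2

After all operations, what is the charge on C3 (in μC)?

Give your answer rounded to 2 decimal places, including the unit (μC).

Answer: 16.89 μC

Derivation:
Initial: C1(2μF, Q=10μC, V=5.00V), C2(1μF, Q=15μC, V=15.00V), C3(2μF, Q=17μC, V=8.50V)
Op 1: CLOSE 1-2: Q_total=25.00, C_total=3.00, V=8.33; Q1=16.67, Q2=8.33; dissipated=33.333
Op 2: GROUND 1: Q1=0; energy lost=69.444
Op 3: CLOSE 3-2: Q_total=25.33, C_total=3.00, V=8.44; Q3=16.89, Q2=8.44; dissipated=0.009
Final charges: Q1=0.00, Q2=8.44, Q3=16.89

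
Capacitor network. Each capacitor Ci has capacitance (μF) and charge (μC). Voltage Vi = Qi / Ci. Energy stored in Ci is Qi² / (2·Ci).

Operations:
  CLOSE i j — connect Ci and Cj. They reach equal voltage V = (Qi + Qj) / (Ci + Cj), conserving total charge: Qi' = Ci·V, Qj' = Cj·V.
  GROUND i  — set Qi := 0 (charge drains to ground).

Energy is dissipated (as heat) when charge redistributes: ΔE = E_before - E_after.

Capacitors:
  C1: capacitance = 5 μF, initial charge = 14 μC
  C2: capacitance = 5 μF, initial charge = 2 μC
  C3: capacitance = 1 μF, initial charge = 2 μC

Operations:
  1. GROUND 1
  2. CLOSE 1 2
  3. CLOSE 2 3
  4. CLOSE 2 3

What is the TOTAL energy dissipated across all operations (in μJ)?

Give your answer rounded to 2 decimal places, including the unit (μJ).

Answer: 21.15 μJ

Derivation:
Initial: C1(5μF, Q=14μC, V=2.80V), C2(5μF, Q=2μC, V=0.40V), C3(1μF, Q=2μC, V=2.00V)
Op 1: GROUND 1: Q1=0; energy lost=19.600
Op 2: CLOSE 1-2: Q_total=2.00, C_total=10.00, V=0.20; Q1=1.00, Q2=1.00; dissipated=0.200
Op 3: CLOSE 2-3: Q_total=3.00, C_total=6.00, V=0.50; Q2=2.50, Q3=0.50; dissipated=1.350
Op 4: CLOSE 2-3: Q_total=3.00, C_total=6.00, V=0.50; Q2=2.50, Q3=0.50; dissipated=0.000
Total dissipated: 21.150 μJ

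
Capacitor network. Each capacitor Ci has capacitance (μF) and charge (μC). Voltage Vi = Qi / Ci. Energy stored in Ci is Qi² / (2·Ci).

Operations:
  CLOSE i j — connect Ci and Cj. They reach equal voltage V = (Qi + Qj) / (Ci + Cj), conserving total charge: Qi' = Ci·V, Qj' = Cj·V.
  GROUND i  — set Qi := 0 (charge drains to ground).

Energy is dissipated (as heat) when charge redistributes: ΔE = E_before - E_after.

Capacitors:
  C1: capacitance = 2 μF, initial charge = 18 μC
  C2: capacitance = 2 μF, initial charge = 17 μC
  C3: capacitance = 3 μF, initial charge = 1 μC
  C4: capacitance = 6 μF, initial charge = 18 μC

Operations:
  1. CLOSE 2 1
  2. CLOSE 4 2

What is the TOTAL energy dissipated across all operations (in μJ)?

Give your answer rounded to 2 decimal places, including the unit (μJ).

Answer: 24.92 μJ

Derivation:
Initial: C1(2μF, Q=18μC, V=9.00V), C2(2μF, Q=17μC, V=8.50V), C3(3μF, Q=1μC, V=0.33V), C4(6μF, Q=18μC, V=3.00V)
Op 1: CLOSE 2-1: Q_total=35.00, C_total=4.00, V=8.75; Q2=17.50, Q1=17.50; dissipated=0.125
Op 2: CLOSE 4-2: Q_total=35.50, C_total=8.00, V=4.44; Q4=26.62, Q2=8.88; dissipated=24.797
Total dissipated: 24.922 μJ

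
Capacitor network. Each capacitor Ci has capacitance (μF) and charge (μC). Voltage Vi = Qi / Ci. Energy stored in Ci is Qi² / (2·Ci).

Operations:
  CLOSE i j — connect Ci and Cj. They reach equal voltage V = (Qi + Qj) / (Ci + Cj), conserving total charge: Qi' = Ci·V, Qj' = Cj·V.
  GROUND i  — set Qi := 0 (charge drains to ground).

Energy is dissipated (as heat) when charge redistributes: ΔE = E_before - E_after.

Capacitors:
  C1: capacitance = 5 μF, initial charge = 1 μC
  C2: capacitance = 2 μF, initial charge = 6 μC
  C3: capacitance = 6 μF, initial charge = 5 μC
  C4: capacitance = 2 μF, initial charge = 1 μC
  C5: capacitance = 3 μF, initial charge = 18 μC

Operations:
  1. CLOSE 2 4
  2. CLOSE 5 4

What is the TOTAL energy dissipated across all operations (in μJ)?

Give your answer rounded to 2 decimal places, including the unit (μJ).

Answer: 13.96 μJ

Derivation:
Initial: C1(5μF, Q=1μC, V=0.20V), C2(2μF, Q=6μC, V=3.00V), C3(6μF, Q=5μC, V=0.83V), C4(2μF, Q=1μC, V=0.50V), C5(3μF, Q=18μC, V=6.00V)
Op 1: CLOSE 2-4: Q_total=7.00, C_total=4.00, V=1.75; Q2=3.50, Q4=3.50; dissipated=3.125
Op 2: CLOSE 5-4: Q_total=21.50, C_total=5.00, V=4.30; Q5=12.90, Q4=8.60; dissipated=10.838
Total dissipated: 13.963 μJ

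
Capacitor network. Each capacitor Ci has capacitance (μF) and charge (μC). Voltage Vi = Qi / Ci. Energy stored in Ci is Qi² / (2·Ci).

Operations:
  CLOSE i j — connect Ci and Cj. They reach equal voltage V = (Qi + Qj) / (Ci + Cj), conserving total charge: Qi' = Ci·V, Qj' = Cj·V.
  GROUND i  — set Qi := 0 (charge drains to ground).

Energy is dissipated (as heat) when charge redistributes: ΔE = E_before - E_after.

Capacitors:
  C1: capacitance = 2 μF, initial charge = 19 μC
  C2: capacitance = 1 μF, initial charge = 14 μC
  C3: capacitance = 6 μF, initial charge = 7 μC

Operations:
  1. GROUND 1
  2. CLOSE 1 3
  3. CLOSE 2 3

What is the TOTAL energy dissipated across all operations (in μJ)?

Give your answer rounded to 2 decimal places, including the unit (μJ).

Answer: 165.10 μJ

Derivation:
Initial: C1(2μF, Q=19μC, V=9.50V), C2(1μF, Q=14μC, V=14.00V), C3(6μF, Q=7μC, V=1.17V)
Op 1: GROUND 1: Q1=0; energy lost=90.250
Op 2: CLOSE 1-3: Q_total=7.00, C_total=8.00, V=0.88; Q1=1.75, Q3=5.25; dissipated=1.021
Op 3: CLOSE 2-3: Q_total=19.25, C_total=7.00, V=2.75; Q2=2.75, Q3=16.50; dissipated=73.828
Total dissipated: 165.099 μJ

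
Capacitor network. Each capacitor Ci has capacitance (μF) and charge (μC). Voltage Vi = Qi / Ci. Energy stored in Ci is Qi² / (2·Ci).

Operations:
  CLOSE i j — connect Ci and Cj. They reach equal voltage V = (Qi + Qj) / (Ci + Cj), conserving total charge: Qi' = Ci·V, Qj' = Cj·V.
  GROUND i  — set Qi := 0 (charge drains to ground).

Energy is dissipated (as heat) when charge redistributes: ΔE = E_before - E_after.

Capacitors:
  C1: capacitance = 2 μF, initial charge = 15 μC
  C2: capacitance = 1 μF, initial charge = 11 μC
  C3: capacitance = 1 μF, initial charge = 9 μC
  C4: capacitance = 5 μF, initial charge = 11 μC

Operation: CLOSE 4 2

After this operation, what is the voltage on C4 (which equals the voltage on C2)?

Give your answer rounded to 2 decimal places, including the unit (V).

Answer: 3.67 V

Derivation:
Initial: C1(2μF, Q=15μC, V=7.50V), C2(1μF, Q=11μC, V=11.00V), C3(1μF, Q=9μC, V=9.00V), C4(5μF, Q=11μC, V=2.20V)
Op 1: CLOSE 4-2: Q_total=22.00, C_total=6.00, V=3.67; Q4=18.33, Q2=3.67; dissipated=32.267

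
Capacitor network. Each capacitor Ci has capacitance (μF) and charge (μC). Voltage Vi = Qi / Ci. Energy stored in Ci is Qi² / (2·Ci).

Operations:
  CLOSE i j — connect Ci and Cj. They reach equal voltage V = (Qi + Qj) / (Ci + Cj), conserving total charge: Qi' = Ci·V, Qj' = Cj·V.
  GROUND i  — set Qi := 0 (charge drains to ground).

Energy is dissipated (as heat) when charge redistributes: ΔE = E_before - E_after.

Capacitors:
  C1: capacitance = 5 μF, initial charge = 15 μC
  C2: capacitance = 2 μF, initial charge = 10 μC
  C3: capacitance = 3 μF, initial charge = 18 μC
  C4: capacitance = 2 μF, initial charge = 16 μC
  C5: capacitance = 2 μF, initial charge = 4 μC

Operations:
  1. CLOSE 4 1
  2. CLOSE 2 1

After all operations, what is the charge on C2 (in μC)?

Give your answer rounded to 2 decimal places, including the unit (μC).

Answer: 9.18 μC

Derivation:
Initial: C1(5μF, Q=15μC, V=3.00V), C2(2μF, Q=10μC, V=5.00V), C3(3μF, Q=18μC, V=6.00V), C4(2μF, Q=16μC, V=8.00V), C5(2μF, Q=4μC, V=2.00V)
Op 1: CLOSE 4-1: Q_total=31.00, C_total=7.00, V=4.43; Q4=8.86, Q1=22.14; dissipated=17.857
Op 2: CLOSE 2-1: Q_total=32.14, C_total=7.00, V=4.59; Q2=9.18, Q1=22.96; dissipated=0.233
Final charges: Q1=22.96, Q2=9.18, Q3=18.00, Q4=8.86, Q5=4.00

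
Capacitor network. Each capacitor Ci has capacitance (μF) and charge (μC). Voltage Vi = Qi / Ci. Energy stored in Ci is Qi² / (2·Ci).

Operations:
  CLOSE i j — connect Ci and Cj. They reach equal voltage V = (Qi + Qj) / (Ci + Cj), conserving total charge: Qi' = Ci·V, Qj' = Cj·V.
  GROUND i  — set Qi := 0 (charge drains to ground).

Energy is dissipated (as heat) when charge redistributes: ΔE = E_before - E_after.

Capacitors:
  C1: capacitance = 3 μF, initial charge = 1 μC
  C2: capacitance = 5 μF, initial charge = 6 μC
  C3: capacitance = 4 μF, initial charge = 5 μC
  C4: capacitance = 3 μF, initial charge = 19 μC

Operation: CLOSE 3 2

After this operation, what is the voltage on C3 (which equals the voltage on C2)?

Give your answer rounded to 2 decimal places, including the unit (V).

Initial: C1(3μF, Q=1μC, V=0.33V), C2(5μF, Q=6μC, V=1.20V), C3(4μF, Q=5μC, V=1.25V), C4(3μF, Q=19μC, V=6.33V)
Op 1: CLOSE 3-2: Q_total=11.00, C_total=9.00, V=1.22; Q3=4.89, Q2=6.11; dissipated=0.003

Answer: 1.22 V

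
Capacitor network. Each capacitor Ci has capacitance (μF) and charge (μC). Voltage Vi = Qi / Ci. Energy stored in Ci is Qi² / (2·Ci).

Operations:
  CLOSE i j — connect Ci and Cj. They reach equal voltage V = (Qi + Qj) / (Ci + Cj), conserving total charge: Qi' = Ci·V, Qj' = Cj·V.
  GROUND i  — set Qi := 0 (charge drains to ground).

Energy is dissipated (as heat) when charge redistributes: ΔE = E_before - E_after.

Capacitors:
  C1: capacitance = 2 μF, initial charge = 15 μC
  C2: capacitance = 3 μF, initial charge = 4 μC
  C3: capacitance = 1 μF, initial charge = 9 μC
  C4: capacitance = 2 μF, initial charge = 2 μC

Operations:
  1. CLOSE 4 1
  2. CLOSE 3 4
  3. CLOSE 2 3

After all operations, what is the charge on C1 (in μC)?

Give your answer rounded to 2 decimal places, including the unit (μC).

Initial: C1(2μF, Q=15μC, V=7.50V), C2(3μF, Q=4μC, V=1.33V), C3(1μF, Q=9μC, V=9.00V), C4(2μF, Q=2μC, V=1.00V)
Op 1: CLOSE 4-1: Q_total=17.00, C_total=4.00, V=4.25; Q4=8.50, Q1=8.50; dissipated=21.125
Op 2: CLOSE 3-4: Q_total=17.50, C_total=3.00, V=5.83; Q3=5.83, Q4=11.67; dissipated=7.521
Op 3: CLOSE 2-3: Q_total=9.83, C_total=4.00, V=2.46; Q2=7.38, Q3=2.46; dissipated=7.594
Final charges: Q1=8.50, Q2=7.38, Q3=2.46, Q4=11.67

Answer: 8.50 μC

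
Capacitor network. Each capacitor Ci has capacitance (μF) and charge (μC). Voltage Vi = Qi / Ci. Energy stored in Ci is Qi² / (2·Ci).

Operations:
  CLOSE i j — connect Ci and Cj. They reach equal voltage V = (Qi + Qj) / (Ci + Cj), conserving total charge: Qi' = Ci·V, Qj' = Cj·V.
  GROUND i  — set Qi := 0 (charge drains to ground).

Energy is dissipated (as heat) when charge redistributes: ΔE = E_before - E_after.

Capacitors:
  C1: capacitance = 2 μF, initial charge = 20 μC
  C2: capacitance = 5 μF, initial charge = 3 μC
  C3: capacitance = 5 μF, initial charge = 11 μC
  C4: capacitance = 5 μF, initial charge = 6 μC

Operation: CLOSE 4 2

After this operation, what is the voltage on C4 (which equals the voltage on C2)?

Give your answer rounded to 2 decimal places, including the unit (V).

Answer: 0.90 V

Derivation:
Initial: C1(2μF, Q=20μC, V=10.00V), C2(5μF, Q=3μC, V=0.60V), C3(5μF, Q=11μC, V=2.20V), C4(5μF, Q=6μC, V=1.20V)
Op 1: CLOSE 4-2: Q_total=9.00, C_total=10.00, V=0.90; Q4=4.50, Q2=4.50; dissipated=0.450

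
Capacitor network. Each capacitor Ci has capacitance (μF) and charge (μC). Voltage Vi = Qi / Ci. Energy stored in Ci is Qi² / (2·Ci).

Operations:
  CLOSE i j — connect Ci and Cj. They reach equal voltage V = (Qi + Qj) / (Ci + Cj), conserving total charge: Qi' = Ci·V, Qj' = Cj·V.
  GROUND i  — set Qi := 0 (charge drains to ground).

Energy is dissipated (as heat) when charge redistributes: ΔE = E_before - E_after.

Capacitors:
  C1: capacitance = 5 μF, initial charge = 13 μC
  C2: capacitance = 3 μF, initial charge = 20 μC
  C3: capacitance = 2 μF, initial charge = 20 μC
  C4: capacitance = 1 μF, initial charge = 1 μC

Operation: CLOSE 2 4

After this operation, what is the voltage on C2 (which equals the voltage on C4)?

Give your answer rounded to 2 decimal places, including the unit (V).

Answer: 5.25 V

Derivation:
Initial: C1(5μF, Q=13μC, V=2.60V), C2(3μF, Q=20μC, V=6.67V), C3(2μF, Q=20μC, V=10.00V), C4(1μF, Q=1μC, V=1.00V)
Op 1: CLOSE 2-4: Q_total=21.00, C_total=4.00, V=5.25; Q2=15.75, Q4=5.25; dissipated=12.042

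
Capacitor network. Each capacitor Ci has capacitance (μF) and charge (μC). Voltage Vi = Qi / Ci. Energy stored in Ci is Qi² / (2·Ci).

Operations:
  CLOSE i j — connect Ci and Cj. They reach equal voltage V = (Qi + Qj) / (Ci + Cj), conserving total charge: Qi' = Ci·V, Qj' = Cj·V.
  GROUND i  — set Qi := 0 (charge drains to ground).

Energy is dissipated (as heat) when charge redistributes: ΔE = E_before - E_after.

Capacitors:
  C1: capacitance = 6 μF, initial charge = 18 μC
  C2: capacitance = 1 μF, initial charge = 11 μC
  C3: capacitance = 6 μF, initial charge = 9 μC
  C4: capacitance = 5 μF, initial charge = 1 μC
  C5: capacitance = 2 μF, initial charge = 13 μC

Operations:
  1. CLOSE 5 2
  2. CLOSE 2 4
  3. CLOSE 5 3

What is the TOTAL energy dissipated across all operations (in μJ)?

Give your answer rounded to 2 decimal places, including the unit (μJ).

Answer: 63.79 μJ

Derivation:
Initial: C1(6μF, Q=18μC, V=3.00V), C2(1μF, Q=11μC, V=11.00V), C3(6μF, Q=9μC, V=1.50V), C4(5μF, Q=1μC, V=0.20V), C5(2μF, Q=13μC, V=6.50V)
Op 1: CLOSE 5-2: Q_total=24.00, C_total=3.00, V=8.00; Q5=16.00, Q2=8.00; dissipated=6.750
Op 2: CLOSE 2-4: Q_total=9.00, C_total=6.00, V=1.50; Q2=1.50, Q4=7.50; dissipated=25.350
Op 3: CLOSE 5-3: Q_total=25.00, C_total=8.00, V=3.12; Q5=6.25, Q3=18.75; dissipated=31.688
Total dissipated: 63.788 μJ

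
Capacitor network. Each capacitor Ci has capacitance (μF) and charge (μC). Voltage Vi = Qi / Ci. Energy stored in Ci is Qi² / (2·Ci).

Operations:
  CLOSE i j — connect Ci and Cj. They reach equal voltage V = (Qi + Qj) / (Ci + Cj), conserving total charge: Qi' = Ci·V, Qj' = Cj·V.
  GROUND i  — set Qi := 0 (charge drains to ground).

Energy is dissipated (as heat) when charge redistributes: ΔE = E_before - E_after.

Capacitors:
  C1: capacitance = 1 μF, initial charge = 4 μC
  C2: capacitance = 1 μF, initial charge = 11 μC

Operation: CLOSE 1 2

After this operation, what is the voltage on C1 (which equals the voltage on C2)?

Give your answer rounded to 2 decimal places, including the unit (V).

Initial: C1(1μF, Q=4μC, V=4.00V), C2(1μF, Q=11μC, V=11.00V)
Op 1: CLOSE 1-2: Q_total=15.00, C_total=2.00, V=7.50; Q1=7.50, Q2=7.50; dissipated=12.250

Answer: 7.50 V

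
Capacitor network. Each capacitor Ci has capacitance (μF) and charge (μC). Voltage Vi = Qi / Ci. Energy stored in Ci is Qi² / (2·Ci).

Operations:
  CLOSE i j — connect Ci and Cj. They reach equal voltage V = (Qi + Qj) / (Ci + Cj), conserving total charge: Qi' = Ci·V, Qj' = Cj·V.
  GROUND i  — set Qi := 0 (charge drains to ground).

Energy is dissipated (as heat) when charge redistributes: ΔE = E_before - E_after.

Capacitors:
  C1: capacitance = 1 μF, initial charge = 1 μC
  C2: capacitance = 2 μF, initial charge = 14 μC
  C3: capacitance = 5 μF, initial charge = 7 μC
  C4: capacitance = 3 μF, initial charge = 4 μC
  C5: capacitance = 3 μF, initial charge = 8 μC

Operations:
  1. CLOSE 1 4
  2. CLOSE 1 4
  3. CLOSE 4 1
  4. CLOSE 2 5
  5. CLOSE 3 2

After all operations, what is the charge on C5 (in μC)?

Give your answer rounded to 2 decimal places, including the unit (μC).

Initial: C1(1μF, Q=1μC, V=1.00V), C2(2μF, Q=14μC, V=7.00V), C3(5μF, Q=7μC, V=1.40V), C4(3μF, Q=4μC, V=1.33V), C5(3μF, Q=8μC, V=2.67V)
Op 1: CLOSE 1-4: Q_total=5.00, C_total=4.00, V=1.25; Q1=1.25, Q4=3.75; dissipated=0.042
Op 2: CLOSE 1-4: Q_total=5.00, C_total=4.00, V=1.25; Q1=1.25, Q4=3.75; dissipated=0.000
Op 3: CLOSE 4-1: Q_total=5.00, C_total=4.00, V=1.25; Q4=3.75, Q1=1.25; dissipated=0.000
Op 4: CLOSE 2-5: Q_total=22.00, C_total=5.00, V=4.40; Q2=8.80, Q5=13.20; dissipated=11.267
Op 5: CLOSE 3-2: Q_total=15.80, C_total=7.00, V=2.26; Q3=11.29, Q2=4.51; dissipated=6.429
Final charges: Q1=1.25, Q2=4.51, Q3=11.29, Q4=3.75, Q5=13.20

Answer: 13.20 μC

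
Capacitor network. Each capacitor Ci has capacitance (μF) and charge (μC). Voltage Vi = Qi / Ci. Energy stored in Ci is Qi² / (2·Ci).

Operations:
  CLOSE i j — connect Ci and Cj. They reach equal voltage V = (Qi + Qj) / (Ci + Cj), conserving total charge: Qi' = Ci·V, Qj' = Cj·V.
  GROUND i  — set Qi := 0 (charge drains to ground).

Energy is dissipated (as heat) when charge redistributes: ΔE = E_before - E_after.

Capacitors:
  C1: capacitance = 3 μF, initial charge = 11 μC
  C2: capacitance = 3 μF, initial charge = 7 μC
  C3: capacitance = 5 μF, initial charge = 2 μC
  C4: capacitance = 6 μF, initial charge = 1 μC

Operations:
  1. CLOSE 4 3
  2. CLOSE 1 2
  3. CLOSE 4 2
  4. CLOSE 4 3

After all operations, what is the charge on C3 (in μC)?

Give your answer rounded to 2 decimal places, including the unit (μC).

Answer: 3.84 μC

Derivation:
Initial: C1(3μF, Q=11μC, V=3.67V), C2(3μF, Q=7μC, V=2.33V), C3(5μF, Q=2μC, V=0.40V), C4(6μF, Q=1μC, V=0.17V)
Op 1: CLOSE 4-3: Q_total=3.00, C_total=11.00, V=0.27; Q4=1.64, Q3=1.36; dissipated=0.074
Op 2: CLOSE 1-2: Q_total=18.00, C_total=6.00, V=3.00; Q1=9.00, Q2=9.00; dissipated=1.333
Op 3: CLOSE 4-2: Q_total=10.64, C_total=9.00, V=1.18; Q4=7.09, Q2=3.55; dissipated=7.438
Op 4: CLOSE 4-3: Q_total=8.45, C_total=11.00, V=0.77; Q4=4.61, Q3=3.84; dissipated=1.127
Final charges: Q1=9.00, Q2=3.55, Q3=3.84, Q4=4.61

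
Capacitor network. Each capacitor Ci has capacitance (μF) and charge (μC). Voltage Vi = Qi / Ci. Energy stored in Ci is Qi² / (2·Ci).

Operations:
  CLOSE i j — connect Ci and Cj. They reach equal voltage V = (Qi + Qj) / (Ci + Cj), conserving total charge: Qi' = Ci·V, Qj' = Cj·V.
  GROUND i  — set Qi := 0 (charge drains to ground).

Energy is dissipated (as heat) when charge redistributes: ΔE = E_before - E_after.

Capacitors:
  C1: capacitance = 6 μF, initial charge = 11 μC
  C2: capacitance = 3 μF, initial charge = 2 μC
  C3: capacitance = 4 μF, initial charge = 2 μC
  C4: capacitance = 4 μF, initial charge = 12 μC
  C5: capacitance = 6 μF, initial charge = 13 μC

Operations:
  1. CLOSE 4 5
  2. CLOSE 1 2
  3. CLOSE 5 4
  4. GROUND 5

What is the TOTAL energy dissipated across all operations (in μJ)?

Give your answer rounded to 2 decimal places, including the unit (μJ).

Answer: 20.94 μJ

Derivation:
Initial: C1(6μF, Q=11μC, V=1.83V), C2(3μF, Q=2μC, V=0.67V), C3(4μF, Q=2μC, V=0.50V), C4(4μF, Q=12μC, V=3.00V), C5(6μF, Q=13μC, V=2.17V)
Op 1: CLOSE 4-5: Q_total=25.00, C_total=10.00, V=2.50; Q4=10.00, Q5=15.00; dissipated=0.833
Op 2: CLOSE 1-2: Q_total=13.00, C_total=9.00, V=1.44; Q1=8.67, Q2=4.33; dissipated=1.361
Op 3: CLOSE 5-4: Q_total=25.00, C_total=10.00, V=2.50; Q5=15.00, Q4=10.00; dissipated=0.000
Op 4: GROUND 5: Q5=0; energy lost=18.750
Total dissipated: 20.944 μJ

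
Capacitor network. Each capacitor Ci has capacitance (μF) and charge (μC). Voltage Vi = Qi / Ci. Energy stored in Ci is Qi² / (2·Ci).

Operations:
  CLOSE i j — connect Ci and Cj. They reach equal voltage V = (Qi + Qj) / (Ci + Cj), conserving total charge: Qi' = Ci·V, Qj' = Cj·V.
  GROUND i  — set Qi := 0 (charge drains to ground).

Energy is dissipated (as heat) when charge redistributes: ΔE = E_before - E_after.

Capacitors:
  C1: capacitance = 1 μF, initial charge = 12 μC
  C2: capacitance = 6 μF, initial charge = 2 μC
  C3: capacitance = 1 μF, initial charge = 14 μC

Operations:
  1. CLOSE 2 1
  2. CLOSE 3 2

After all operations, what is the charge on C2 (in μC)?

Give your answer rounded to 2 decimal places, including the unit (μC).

Initial: C1(1μF, Q=12μC, V=12.00V), C2(6μF, Q=2μC, V=0.33V), C3(1μF, Q=14μC, V=14.00V)
Op 1: CLOSE 2-1: Q_total=14.00, C_total=7.00, V=2.00; Q2=12.00, Q1=2.00; dissipated=58.333
Op 2: CLOSE 3-2: Q_total=26.00, C_total=7.00, V=3.71; Q3=3.71, Q2=22.29; dissipated=61.714
Final charges: Q1=2.00, Q2=22.29, Q3=3.71

Answer: 22.29 μC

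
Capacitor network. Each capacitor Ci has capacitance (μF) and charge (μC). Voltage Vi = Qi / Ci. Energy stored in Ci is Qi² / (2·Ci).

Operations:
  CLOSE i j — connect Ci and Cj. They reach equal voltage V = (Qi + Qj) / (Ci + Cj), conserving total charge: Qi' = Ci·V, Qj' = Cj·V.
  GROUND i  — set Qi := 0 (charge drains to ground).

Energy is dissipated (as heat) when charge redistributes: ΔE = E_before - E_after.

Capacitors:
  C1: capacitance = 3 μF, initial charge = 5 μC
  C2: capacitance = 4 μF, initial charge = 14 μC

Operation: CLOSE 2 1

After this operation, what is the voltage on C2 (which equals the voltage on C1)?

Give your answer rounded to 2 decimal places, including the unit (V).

Answer: 2.71 V

Derivation:
Initial: C1(3μF, Q=5μC, V=1.67V), C2(4μF, Q=14μC, V=3.50V)
Op 1: CLOSE 2-1: Q_total=19.00, C_total=7.00, V=2.71; Q2=10.86, Q1=8.14; dissipated=2.881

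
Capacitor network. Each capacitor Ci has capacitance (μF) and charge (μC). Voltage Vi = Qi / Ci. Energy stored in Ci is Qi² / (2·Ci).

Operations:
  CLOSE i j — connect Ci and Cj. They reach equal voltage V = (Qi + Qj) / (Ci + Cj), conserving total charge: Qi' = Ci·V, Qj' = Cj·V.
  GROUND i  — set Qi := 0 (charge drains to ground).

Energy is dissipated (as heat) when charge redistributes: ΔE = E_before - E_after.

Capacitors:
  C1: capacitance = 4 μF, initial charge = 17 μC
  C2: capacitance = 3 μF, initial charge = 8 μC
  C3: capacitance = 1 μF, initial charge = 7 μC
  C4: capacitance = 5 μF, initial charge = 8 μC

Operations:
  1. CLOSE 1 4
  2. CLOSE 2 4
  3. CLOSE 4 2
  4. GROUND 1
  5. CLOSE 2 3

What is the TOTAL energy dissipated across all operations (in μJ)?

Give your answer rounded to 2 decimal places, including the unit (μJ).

Answer: 30.06 μJ

Derivation:
Initial: C1(4μF, Q=17μC, V=4.25V), C2(3μF, Q=8μC, V=2.67V), C3(1μF, Q=7μC, V=7.00V), C4(5μF, Q=8μC, V=1.60V)
Op 1: CLOSE 1-4: Q_total=25.00, C_total=9.00, V=2.78; Q1=11.11, Q4=13.89; dissipated=7.803
Op 2: CLOSE 2-4: Q_total=21.89, C_total=8.00, V=2.74; Q2=8.21, Q4=13.68; dissipated=0.012
Op 3: CLOSE 4-2: Q_total=21.89, C_total=8.00, V=2.74; Q4=13.68, Q2=8.21; dissipated=0.000
Op 4: GROUND 1: Q1=0; energy lost=15.432
Op 5: CLOSE 2-3: Q_total=15.21, C_total=4.00, V=3.80; Q2=11.41, Q3=3.80; dissipated=6.818
Total dissipated: 30.064 μJ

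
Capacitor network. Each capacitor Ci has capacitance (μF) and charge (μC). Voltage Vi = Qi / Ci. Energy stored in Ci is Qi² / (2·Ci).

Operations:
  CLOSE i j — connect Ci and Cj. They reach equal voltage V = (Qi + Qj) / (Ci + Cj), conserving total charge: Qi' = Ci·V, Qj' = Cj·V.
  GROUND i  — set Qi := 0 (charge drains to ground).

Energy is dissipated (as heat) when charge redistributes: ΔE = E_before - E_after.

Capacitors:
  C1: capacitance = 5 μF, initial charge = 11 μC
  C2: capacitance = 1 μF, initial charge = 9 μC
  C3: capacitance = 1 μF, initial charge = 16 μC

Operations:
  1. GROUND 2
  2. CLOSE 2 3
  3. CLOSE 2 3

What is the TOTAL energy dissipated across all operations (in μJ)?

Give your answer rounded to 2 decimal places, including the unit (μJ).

Initial: C1(5μF, Q=11μC, V=2.20V), C2(1μF, Q=9μC, V=9.00V), C3(1μF, Q=16μC, V=16.00V)
Op 1: GROUND 2: Q2=0; energy lost=40.500
Op 2: CLOSE 2-3: Q_total=16.00, C_total=2.00, V=8.00; Q2=8.00, Q3=8.00; dissipated=64.000
Op 3: CLOSE 2-3: Q_total=16.00, C_total=2.00, V=8.00; Q2=8.00, Q3=8.00; dissipated=0.000
Total dissipated: 104.500 μJ

Answer: 104.50 μJ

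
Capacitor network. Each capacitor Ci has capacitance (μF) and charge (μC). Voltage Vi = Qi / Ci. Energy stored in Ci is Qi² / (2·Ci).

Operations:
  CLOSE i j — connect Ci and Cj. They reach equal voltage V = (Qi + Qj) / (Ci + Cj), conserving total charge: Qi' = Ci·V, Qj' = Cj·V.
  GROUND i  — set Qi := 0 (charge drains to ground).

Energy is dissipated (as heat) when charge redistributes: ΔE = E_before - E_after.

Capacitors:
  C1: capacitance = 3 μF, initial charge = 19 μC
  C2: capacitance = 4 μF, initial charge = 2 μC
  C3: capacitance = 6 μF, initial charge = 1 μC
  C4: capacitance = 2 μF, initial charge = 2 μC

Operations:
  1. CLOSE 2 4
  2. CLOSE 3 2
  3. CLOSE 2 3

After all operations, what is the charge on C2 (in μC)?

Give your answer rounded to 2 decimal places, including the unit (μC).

Answer: 1.47 μC

Derivation:
Initial: C1(3μF, Q=19μC, V=6.33V), C2(4μF, Q=2μC, V=0.50V), C3(6μF, Q=1μC, V=0.17V), C4(2μF, Q=2μC, V=1.00V)
Op 1: CLOSE 2-4: Q_total=4.00, C_total=6.00, V=0.67; Q2=2.67, Q4=1.33; dissipated=0.167
Op 2: CLOSE 3-2: Q_total=3.67, C_total=10.00, V=0.37; Q3=2.20, Q2=1.47; dissipated=0.300
Op 3: CLOSE 2-3: Q_total=3.67, C_total=10.00, V=0.37; Q2=1.47, Q3=2.20; dissipated=0.000
Final charges: Q1=19.00, Q2=1.47, Q3=2.20, Q4=1.33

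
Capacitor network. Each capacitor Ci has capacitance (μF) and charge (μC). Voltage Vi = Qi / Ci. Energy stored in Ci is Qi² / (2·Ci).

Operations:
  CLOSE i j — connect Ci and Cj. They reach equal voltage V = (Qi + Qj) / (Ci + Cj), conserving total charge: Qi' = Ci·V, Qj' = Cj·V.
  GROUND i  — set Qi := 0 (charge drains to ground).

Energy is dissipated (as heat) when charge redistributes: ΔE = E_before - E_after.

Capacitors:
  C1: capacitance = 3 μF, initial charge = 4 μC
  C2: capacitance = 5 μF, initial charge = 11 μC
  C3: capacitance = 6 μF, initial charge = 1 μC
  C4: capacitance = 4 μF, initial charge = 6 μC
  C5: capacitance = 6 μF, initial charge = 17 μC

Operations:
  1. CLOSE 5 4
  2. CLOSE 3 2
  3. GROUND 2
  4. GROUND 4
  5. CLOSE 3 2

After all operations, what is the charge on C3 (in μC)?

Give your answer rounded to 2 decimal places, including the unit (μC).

Answer: 3.57 μC

Derivation:
Initial: C1(3μF, Q=4μC, V=1.33V), C2(5μF, Q=11μC, V=2.20V), C3(6μF, Q=1μC, V=0.17V), C4(4μF, Q=6μC, V=1.50V), C5(6μF, Q=17μC, V=2.83V)
Op 1: CLOSE 5-4: Q_total=23.00, C_total=10.00, V=2.30; Q5=13.80, Q4=9.20; dissipated=2.133
Op 2: CLOSE 3-2: Q_total=12.00, C_total=11.00, V=1.09; Q3=6.55, Q2=5.45; dissipated=5.638
Op 3: GROUND 2: Q2=0; energy lost=2.975
Op 4: GROUND 4: Q4=0; energy lost=10.580
Op 5: CLOSE 3-2: Q_total=6.55, C_total=11.00, V=0.60; Q3=3.57, Q2=2.98; dissipated=1.623
Final charges: Q1=4.00, Q2=2.98, Q3=3.57, Q4=0.00, Q5=13.80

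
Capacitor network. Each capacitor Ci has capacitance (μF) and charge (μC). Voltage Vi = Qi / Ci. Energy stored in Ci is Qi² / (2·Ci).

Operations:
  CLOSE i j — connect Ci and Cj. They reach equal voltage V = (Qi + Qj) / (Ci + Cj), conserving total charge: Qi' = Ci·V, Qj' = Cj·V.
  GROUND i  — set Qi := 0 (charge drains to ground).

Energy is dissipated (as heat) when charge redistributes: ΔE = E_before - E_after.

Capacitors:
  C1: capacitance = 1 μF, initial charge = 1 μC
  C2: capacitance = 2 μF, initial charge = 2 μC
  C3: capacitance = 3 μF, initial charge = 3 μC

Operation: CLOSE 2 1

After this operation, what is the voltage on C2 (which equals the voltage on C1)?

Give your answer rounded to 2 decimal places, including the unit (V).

Answer: 1.00 V

Derivation:
Initial: C1(1μF, Q=1μC, V=1.00V), C2(2μF, Q=2μC, V=1.00V), C3(3μF, Q=3μC, V=1.00V)
Op 1: CLOSE 2-1: Q_total=3.00, C_total=3.00, V=1.00; Q2=2.00, Q1=1.00; dissipated=0.000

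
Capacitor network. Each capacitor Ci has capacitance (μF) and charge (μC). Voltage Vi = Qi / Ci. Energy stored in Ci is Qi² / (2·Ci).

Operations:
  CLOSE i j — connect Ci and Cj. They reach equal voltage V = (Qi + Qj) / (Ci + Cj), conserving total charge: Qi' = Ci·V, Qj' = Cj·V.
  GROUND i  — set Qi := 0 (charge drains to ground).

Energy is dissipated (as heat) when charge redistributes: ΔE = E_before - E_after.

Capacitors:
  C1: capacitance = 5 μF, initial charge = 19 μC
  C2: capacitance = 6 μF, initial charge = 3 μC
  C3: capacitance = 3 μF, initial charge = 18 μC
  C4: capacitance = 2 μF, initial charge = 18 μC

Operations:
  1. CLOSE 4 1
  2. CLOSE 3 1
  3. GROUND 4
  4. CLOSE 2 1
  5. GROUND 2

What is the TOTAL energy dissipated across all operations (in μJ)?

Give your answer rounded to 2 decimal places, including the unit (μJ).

Answer: 106.03 μJ

Derivation:
Initial: C1(5μF, Q=19μC, V=3.80V), C2(6μF, Q=3μC, V=0.50V), C3(3μF, Q=18μC, V=6.00V), C4(2μF, Q=18μC, V=9.00V)
Op 1: CLOSE 4-1: Q_total=37.00, C_total=7.00, V=5.29; Q4=10.57, Q1=26.43; dissipated=19.314
Op 2: CLOSE 3-1: Q_total=44.43, C_total=8.00, V=5.55; Q3=16.66, Q1=27.77; dissipated=0.478
Op 3: GROUND 4: Q4=0; energy lost=27.939
Op 4: CLOSE 2-1: Q_total=30.77, C_total=11.00, V=2.80; Q2=16.78, Q1=13.99; dissipated=34.825
Op 5: GROUND 2: Q2=0; energy lost=23.471
Total dissipated: 106.028 μJ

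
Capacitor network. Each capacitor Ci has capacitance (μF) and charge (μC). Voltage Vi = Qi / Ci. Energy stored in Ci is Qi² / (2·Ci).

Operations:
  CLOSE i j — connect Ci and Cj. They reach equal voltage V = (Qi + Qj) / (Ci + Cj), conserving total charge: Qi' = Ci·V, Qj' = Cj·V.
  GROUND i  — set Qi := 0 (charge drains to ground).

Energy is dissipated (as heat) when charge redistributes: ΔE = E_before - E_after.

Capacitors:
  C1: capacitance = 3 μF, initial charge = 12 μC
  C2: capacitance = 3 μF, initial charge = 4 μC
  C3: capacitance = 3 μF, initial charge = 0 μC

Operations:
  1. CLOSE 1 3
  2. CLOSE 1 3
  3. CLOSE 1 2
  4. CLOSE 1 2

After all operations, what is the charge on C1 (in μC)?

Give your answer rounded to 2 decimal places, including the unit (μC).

Answer: 5.00 μC

Derivation:
Initial: C1(3μF, Q=12μC, V=4.00V), C2(3μF, Q=4μC, V=1.33V), C3(3μF, Q=0μC, V=0.00V)
Op 1: CLOSE 1-3: Q_total=12.00, C_total=6.00, V=2.00; Q1=6.00, Q3=6.00; dissipated=12.000
Op 2: CLOSE 1-3: Q_total=12.00, C_total=6.00, V=2.00; Q1=6.00, Q3=6.00; dissipated=0.000
Op 3: CLOSE 1-2: Q_total=10.00, C_total=6.00, V=1.67; Q1=5.00, Q2=5.00; dissipated=0.333
Op 4: CLOSE 1-2: Q_total=10.00, C_total=6.00, V=1.67; Q1=5.00, Q2=5.00; dissipated=0.000
Final charges: Q1=5.00, Q2=5.00, Q3=6.00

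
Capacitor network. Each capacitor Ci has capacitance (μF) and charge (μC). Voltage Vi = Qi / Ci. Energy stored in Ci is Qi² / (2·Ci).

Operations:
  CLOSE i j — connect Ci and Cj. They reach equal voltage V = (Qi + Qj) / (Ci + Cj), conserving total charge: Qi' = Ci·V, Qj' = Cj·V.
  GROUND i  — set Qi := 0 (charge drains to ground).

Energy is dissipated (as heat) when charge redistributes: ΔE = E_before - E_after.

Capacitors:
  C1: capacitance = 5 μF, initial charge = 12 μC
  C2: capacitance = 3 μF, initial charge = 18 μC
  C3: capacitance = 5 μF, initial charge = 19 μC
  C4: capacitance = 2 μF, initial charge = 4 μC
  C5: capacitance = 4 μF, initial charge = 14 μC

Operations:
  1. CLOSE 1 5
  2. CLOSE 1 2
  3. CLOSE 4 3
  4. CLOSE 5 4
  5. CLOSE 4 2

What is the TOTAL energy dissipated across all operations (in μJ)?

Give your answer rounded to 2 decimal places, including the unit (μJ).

Answer: 13.48 μJ

Derivation:
Initial: C1(5μF, Q=12μC, V=2.40V), C2(3μF, Q=18μC, V=6.00V), C3(5μF, Q=19μC, V=3.80V), C4(2μF, Q=4μC, V=2.00V), C5(4μF, Q=14μC, V=3.50V)
Op 1: CLOSE 1-5: Q_total=26.00, C_total=9.00, V=2.89; Q1=14.44, Q5=11.56; dissipated=1.344
Op 2: CLOSE 1-2: Q_total=32.44, C_total=8.00, V=4.06; Q1=20.28, Q2=12.17; dissipated=9.074
Op 3: CLOSE 4-3: Q_total=23.00, C_total=7.00, V=3.29; Q4=6.57, Q3=16.43; dissipated=2.314
Op 4: CLOSE 5-4: Q_total=18.13, C_total=6.00, V=3.02; Q5=12.08, Q4=6.04; dissipated=0.105
Op 5: CLOSE 4-2: Q_total=18.21, C_total=5.00, V=3.64; Q4=7.28, Q2=10.93; dissipated=0.642
Total dissipated: 13.480 μJ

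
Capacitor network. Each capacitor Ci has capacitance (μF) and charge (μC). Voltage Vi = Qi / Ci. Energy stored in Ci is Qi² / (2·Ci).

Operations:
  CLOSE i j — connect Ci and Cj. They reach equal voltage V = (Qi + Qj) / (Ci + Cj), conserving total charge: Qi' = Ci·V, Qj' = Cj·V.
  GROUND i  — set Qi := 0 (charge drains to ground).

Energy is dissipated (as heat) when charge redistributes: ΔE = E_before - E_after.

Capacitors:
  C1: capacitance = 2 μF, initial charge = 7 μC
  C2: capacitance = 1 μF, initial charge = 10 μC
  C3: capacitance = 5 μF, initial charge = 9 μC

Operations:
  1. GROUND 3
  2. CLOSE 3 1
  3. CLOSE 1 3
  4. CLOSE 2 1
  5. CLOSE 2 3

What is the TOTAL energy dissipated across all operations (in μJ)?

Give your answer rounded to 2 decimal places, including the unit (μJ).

Initial: C1(2μF, Q=7μC, V=3.50V), C2(1μF, Q=10μC, V=10.00V), C3(5μF, Q=9μC, V=1.80V)
Op 1: GROUND 3: Q3=0; energy lost=8.100
Op 2: CLOSE 3-1: Q_total=7.00, C_total=7.00, V=1.00; Q3=5.00, Q1=2.00; dissipated=8.750
Op 3: CLOSE 1-3: Q_total=7.00, C_total=7.00, V=1.00; Q1=2.00, Q3=5.00; dissipated=0.000
Op 4: CLOSE 2-1: Q_total=12.00, C_total=3.00, V=4.00; Q2=4.00, Q1=8.00; dissipated=27.000
Op 5: CLOSE 2-3: Q_total=9.00, C_total=6.00, V=1.50; Q2=1.50, Q3=7.50; dissipated=3.750
Total dissipated: 47.600 μJ

Answer: 47.60 μJ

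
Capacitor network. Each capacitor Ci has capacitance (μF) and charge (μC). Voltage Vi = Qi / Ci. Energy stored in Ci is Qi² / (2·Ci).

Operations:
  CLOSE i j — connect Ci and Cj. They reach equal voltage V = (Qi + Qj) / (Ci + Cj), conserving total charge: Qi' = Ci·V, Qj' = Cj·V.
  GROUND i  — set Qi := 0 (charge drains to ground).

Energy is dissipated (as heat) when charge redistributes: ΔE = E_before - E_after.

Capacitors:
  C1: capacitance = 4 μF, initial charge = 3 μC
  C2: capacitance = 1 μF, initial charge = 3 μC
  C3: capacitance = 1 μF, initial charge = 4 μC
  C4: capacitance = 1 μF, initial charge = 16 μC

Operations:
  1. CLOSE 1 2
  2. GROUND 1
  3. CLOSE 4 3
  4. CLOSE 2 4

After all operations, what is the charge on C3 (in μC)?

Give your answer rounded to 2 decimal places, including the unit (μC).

Initial: C1(4μF, Q=3μC, V=0.75V), C2(1μF, Q=3μC, V=3.00V), C3(1μF, Q=4μC, V=4.00V), C4(1μF, Q=16μC, V=16.00V)
Op 1: CLOSE 1-2: Q_total=6.00, C_total=5.00, V=1.20; Q1=4.80, Q2=1.20; dissipated=2.025
Op 2: GROUND 1: Q1=0; energy lost=2.880
Op 3: CLOSE 4-3: Q_total=20.00, C_total=2.00, V=10.00; Q4=10.00, Q3=10.00; dissipated=36.000
Op 4: CLOSE 2-4: Q_total=11.20, C_total=2.00, V=5.60; Q2=5.60, Q4=5.60; dissipated=19.360
Final charges: Q1=0.00, Q2=5.60, Q3=10.00, Q4=5.60

Answer: 10.00 μC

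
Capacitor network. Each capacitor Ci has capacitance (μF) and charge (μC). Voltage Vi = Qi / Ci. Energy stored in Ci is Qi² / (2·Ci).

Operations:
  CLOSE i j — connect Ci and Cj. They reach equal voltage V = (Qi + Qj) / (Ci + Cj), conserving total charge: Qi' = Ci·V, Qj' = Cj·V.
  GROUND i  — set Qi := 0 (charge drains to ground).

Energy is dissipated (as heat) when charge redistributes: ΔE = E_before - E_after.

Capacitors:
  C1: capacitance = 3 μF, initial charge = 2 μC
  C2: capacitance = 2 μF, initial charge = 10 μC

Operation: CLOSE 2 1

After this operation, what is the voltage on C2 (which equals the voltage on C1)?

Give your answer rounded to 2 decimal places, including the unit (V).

Answer: 2.40 V

Derivation:
Initial: C1(3μF, Q=2μC, V=0.67V), C2(2μF, Q=10μC, V=5.00V)
Op 1: CLOSE 2-1: Q_total=12.00, C_total=5.00, V=2.40; Q2=4.80, Q1=7.20; dissipated=11.267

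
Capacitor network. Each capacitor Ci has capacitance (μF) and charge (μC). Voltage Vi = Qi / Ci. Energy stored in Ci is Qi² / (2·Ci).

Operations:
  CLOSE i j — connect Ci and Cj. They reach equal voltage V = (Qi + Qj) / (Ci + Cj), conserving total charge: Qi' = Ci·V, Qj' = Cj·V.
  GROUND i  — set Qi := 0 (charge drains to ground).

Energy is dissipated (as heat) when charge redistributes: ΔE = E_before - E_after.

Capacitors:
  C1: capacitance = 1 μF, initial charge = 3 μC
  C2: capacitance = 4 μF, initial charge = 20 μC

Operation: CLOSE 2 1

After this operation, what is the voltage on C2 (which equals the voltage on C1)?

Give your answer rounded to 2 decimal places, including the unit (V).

Initial: C1(1μF, Q=3μC, V=3.00V), C2(4μF, Q=20μC, V=5.00V)
Op 1: CLOSE 2-1: Q_total=23.00, C_total=5.00, V=4.60; Q2=18.40, Q1=4.60; dissipated=1.600

Answer: 4.60 V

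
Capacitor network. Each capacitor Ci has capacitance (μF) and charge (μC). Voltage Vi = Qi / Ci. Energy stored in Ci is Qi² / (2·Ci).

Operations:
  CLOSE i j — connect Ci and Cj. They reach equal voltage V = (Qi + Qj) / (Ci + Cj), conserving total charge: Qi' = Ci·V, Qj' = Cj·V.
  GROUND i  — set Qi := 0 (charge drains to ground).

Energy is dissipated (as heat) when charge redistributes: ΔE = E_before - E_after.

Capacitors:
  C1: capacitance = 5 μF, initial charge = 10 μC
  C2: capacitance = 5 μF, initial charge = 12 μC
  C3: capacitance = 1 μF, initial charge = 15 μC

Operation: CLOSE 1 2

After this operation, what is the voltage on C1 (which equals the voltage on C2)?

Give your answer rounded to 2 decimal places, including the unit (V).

Answer: 2.20 V

Derivation:
Initial: C1(5μF, Q=10μC, V=2.00V), C2(5μF, Q=12μC, V=2.40V), C3(1μF, Q=15μC, V=15.00V)
Op 1: CLOSE 1-2: Q_total=22.00, C_total=10.00, V=2.20; Q1=11.00, Q2=11.00; dissipated=0.200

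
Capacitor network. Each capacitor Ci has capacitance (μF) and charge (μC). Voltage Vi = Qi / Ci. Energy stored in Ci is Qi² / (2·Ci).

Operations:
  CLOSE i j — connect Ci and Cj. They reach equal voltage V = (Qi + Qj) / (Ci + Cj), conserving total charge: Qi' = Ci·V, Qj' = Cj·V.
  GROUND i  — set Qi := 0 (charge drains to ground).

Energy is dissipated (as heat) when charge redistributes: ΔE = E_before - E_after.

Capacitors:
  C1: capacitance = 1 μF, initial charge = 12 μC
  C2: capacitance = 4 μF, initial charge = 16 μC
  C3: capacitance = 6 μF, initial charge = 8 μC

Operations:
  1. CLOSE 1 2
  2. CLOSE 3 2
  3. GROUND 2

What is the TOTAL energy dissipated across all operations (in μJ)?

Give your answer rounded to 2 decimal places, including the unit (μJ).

Initial: C1(1μF, Q=12μC, V=12.00V), C2(4μF, Q=16μC, V=4.00V), C3(6μF, Q=8μC, V=1.33V)
Op 1: CLOSE 1-2: Q_total=28.00, C_total=5.00, V=5.60; Q1=5.60, Q2=22.40; dissipated=25.600
Op 2: CLOSE 3-2: Q_total=30.40, C_total=10.00, V=3.04; Q3=18.24, Q2=12.16; dissipated=21.845
Op 3: GROUND 2: Q2=0; energy lost=18.483
Total dissipated: 65.929 μJ

Answer: 65.93 μJ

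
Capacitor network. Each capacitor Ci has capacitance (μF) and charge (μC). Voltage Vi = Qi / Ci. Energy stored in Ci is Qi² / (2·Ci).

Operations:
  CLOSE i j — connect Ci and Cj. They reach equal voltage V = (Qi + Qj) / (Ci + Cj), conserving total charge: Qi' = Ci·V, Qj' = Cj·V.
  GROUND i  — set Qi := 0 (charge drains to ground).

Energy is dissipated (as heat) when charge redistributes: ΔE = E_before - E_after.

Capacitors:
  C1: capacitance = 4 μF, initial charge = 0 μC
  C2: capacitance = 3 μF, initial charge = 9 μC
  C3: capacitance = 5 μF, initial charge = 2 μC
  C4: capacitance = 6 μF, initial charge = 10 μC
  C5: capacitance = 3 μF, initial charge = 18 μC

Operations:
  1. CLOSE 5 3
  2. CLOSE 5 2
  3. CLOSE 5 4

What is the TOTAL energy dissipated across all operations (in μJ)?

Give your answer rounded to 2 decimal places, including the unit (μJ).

Answer: 30.76 μJ

Derivation:
Initial: C1(4μF, Q=0μC, V=0.00V), C2(3μF, Q=9μC, V=3.00V), C3(5μF, Q=2μC, V=0.40V), C4(6μF, Q=10μC, V=1.67V), C5(3μF, Q=18μC, V=6.00V)
Op 1: CLOSE 5-3: Q_total=20.00, C_total=8.00, V=2.50; Q5=7.50, Q3=12.50; dissipated=29.400
Op 2: CLOSE 5-2: Q_total=16.50, C_total=6.00, V=2.75; Q5=8.25, Q2=8.25; dissipated=0.188
Op 3: CLOSE 5-4: Q_total=18.25, C_total=9.00, V=2.03; Q5=6.08, Q4=12.17; dissipated=1.174
Total dissipated: 30.761 μJ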